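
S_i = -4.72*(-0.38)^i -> [-4.72, 1.79, -0.68, 0.26, -0.1]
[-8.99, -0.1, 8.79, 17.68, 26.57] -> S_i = -8.99 + 8.89*i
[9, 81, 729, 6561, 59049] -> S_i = 9*9^i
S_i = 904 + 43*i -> [904, 947, 990, 1033, 1076]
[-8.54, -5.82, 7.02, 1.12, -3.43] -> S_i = Random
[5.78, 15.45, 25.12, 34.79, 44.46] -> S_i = 5.78 + 9.67*i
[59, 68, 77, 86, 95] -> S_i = 59 + 9*i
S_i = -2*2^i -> [-2, -4, -8, -16, -32]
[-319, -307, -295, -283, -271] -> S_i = -319 + 12*i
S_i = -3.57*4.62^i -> [-3.57, -16.49, -76.2, -352.04, -1626.43]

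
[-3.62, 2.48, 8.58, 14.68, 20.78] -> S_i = -3.62 + 6.10*i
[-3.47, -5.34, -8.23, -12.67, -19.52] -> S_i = -3.47*1.54^i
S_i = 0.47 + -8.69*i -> [0.47, -8.22, -16.91, -25.6, -34.29]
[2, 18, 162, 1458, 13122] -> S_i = 2*9^i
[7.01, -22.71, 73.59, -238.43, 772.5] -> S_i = 7.01*(-3.24)^i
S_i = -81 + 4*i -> [-81, -77, -73, -69, -65]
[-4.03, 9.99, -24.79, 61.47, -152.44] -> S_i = -4.03*(-2.48)^i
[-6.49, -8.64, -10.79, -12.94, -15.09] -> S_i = -6.49 + -2.15*i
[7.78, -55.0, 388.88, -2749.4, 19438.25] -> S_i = 7.78*(-7.07)^i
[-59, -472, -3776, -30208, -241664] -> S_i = -59*8^i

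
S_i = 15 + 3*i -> [15, 18, 21, 24, 27]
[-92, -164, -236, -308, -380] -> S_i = -92 + -72*i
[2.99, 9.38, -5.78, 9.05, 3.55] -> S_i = Random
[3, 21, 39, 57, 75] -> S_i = 3 + 18*i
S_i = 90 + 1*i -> [90, 91, 92, 93, 94]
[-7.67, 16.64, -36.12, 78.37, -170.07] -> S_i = -7.67*(-2.17)^i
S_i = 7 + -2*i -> [7, 5, 3, 1, -1]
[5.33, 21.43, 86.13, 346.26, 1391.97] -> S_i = 5.33*4.02^i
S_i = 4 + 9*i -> [4, 13, 22, 31, 40]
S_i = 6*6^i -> [6, 36, 216, 1296, 7776]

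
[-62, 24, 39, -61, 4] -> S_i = Random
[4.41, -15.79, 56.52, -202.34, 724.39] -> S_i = 4.41*(-3.58)^i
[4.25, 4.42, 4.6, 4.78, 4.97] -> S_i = 4.25*1.04^i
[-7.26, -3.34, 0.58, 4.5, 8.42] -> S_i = -7.26 + 3.92*i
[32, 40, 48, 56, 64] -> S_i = 32 + 8*i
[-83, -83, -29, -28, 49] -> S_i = Random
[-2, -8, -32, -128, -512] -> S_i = -2*4^i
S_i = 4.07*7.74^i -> [4.07, 31.5, 243.82, 1887.2, 14606.91]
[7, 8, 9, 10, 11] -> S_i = 7 + 1*i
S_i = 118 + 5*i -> [118, 123, 128, 133, 138]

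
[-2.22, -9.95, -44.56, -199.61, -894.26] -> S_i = -2.22*4.48^i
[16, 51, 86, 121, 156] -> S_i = 16 + 35*i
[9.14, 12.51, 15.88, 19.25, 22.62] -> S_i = 9.14 + 3.37*i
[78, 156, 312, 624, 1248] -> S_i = 78*2^i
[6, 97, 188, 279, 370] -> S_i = 6 + 91*i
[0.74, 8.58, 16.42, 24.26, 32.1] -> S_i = 0.74 + 7.84*i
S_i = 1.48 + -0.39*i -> [1.48, 1.09, 0.7, 0.31, -0.08]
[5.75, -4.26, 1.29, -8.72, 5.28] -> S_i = Random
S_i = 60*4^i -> [60, 240, 960, 3840, 15360]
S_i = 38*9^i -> [38, 342, 3078, 27702, 249318]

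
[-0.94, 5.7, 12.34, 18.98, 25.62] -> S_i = -0.94 + 6.64*i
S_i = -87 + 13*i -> [-87, -74, -61, -48, -35]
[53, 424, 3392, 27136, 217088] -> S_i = 53*8^i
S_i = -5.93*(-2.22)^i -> [-5.93, 13.16, -29.23, 64.88, -144.03]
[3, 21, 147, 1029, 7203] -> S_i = 3*7^i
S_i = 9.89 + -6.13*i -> [9.89, 3.76, -2.37, -8.5, -14.63]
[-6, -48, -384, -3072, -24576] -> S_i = -6*8^i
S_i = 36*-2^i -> [36, -72, 144, -288, 576]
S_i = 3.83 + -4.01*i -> [3.83, -0.18, -4.19, -8.2, -12.21]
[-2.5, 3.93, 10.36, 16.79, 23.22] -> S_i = -2.50 + 6.43*i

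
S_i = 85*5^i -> [85, 425, 2125, 10625, 53125]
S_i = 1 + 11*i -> [1, 12, 23, 34, 45]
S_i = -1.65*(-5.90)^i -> [-1.65, 9.74, -57.44, 338.88, -1999.36]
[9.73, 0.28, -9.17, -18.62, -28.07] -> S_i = 9.73 + -9.45*i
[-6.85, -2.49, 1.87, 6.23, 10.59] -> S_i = -6.85 + 4.36*i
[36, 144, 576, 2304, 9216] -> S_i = 36*4^i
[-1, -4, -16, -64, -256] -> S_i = -1*4^i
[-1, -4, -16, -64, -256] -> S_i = -1*4^i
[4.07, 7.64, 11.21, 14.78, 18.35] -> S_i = 4.07 + 3.57*i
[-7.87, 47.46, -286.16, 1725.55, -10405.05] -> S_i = -7.87*(-6.03)^i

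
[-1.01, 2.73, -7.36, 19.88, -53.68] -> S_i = -1.01*(-2.70)^i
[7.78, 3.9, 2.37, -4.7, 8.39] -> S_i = Random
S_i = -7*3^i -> [-7, -21, -63, -189, -567]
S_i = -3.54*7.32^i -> [-3.54, -25.91, -189.68, -1388.47, -10163.6]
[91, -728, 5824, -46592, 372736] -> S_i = 91*-8^i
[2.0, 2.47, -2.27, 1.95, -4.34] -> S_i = Random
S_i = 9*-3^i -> [9, -27, 81, -243, 729]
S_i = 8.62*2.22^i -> [8.62, 19.14, 42.48, 94.31, 209.37]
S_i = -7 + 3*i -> [-7, -4, -1, 2, 5]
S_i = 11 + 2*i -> [11, 13, 15, 17, 19]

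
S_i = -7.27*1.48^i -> [-7.27, -10.76, -15.92, -23.57, -34.88]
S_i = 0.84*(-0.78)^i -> [0.84, -0.66, 0.51, -0.4, 0.31]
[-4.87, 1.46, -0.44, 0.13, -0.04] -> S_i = -4.87*(-0.30)^i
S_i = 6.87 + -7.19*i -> [6.87, -0.32, -7.51, -14.7, -21.89]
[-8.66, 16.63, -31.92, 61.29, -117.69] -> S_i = -8.66*(-1.92)^i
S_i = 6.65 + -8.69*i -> [6.65, -2.04, -10.73, -19.42, -28.11]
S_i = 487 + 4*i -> [487, 491, 495, 499, 503]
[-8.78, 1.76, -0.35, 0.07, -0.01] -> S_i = -8.78*(-0.20)^i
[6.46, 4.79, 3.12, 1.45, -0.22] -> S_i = 6.46 + -1.67*i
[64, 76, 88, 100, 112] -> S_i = 64 + 12*i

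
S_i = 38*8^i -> [38, 304, 2432, 19456, 155648]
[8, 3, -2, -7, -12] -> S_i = 8 + -5*i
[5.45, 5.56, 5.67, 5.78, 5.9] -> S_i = 5.45*1.02^i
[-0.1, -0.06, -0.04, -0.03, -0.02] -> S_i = -0.10*0.64^i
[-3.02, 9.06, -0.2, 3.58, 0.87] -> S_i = Random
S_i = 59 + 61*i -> [59, 120, 181, 242, 303]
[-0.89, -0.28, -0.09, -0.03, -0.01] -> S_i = -0.89*0.31^i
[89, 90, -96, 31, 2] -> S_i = Random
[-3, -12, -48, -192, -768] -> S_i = -3*4^i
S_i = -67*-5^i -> [-67, 335, -1675, 8375, -41875]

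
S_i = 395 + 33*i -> [395, 428, 461, 494, 527]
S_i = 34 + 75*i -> [34, 109, 184, 259, 334]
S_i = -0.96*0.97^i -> [-0.96, -0.93, -0.9, -0.88, -0.85]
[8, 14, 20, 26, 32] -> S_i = 8 + 6*i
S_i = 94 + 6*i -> [94, 100, 106, 112, 118]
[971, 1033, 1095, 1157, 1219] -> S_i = 971 + 62*i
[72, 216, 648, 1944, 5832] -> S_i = 72*3^i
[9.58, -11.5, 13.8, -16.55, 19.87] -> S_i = 9.58*(-1.20)^i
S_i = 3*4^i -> [3, 12, 48, 192, 768]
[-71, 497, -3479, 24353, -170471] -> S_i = -71*-7^i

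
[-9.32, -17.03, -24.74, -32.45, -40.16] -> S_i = -9.32 + -7.71*i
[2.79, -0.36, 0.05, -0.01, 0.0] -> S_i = 2.79*(-0.13)^i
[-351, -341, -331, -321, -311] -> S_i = -351 + 10*i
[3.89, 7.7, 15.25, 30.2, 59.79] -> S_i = 3.89*1.98^i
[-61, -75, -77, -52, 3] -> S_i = Random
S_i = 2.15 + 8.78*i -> [2.15, 10.93, 19.71, 28.49, 37.27]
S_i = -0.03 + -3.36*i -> [-0.03, -3.39, -6.75, -10.11, -13.47]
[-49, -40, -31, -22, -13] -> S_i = -49 + 9*i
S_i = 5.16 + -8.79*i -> [5.16, -3.63, -12.42, -21.21, -30.0]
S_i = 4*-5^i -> [4, -20, 100, -500, 2500]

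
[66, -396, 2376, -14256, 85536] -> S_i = 66*-6^i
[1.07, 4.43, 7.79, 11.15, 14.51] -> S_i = 1.07 + 3.36*i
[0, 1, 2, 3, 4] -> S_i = 0 + 1*i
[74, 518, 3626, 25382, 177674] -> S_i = 74*7^i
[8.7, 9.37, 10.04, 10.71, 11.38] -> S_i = 8.70 + 0.67*i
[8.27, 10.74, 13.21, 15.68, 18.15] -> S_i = 8.27 + 2.47*i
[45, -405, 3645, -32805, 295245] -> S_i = 45*-9^i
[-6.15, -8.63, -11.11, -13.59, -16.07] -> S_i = -6.15 + -2.48*i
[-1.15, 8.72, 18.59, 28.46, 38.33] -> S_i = -1.15 + 9.87*i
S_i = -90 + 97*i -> [-90, 7, 104, 201, 298]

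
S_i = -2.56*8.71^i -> [-2.56, -22.3, -194.21, -1691.59, -14733.73]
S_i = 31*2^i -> [31, 62, 124, 248, 496]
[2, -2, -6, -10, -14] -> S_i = 2 + -4*i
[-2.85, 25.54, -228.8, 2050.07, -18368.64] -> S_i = -2.85*(-8.96)^i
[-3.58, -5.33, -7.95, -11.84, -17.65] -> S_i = -3.58*1.49^i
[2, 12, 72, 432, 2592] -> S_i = 2*6^i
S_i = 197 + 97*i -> [197, 294, 391, 488, 585]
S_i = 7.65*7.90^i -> [7.65, 60.44, 477.44, 3771.75, 29796.81]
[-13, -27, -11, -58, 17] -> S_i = Random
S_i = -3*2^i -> [-3, -6, -12, -24, -48]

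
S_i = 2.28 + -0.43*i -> [2.28, 1.85, 1.42, 0.99, 0.56]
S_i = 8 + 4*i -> [8, 12, 16, 20, 24]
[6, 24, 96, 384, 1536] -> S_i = 6*4^i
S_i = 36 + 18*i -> [36, 54, 72, 90, 108]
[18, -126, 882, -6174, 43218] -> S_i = 18*-7^i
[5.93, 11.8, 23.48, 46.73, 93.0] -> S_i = 5.93*1.99^i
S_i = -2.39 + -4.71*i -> [-2.39, -7.1, -11.81, -16.52, -21.23]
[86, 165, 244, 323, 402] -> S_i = 86 + 79*i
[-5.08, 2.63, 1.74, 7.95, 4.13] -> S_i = Random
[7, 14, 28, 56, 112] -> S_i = 7*2^i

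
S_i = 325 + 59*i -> [325, 384, 443, 502, 561]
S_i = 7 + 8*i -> [7, 15, 23, 31, 39]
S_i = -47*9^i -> [-47, -423, -3807, -34263, -308367]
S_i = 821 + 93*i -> [821, 914, 1007, 1100, 1193]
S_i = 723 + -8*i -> [723, 715, 707, 699, 691]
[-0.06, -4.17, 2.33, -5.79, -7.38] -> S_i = Random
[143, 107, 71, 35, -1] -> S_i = 143 + -36*i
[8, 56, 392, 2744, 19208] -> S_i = 8*7^i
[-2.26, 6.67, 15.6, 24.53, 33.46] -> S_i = -2.26 + 8.93*i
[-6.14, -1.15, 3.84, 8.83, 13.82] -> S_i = -6.14 + 4.99*i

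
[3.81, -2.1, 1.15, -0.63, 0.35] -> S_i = 3.81*(-0.55)^i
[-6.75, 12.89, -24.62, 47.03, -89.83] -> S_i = -6.75*(-1.91)^i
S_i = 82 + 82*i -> [82, 164, 246, 328, 410]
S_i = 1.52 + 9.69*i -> [1.52, 11.21, 20.9, 30.59, 40.28]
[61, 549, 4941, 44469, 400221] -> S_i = 61*9^i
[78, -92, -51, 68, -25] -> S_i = Random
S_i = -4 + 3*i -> [-4, -1, 2, 5, 8]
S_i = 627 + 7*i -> [627, 634, 641, 648, 655]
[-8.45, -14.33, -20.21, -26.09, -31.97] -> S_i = -8.45 + -5.88*i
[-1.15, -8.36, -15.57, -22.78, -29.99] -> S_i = -1.15 + -7.21*i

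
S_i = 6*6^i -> [6, 36, 216, 1296, 7776]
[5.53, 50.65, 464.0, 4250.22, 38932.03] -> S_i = 5.53*9.16^i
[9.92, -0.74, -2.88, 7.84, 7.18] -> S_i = Random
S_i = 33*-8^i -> [33, -264, 2112, -16896, 135168]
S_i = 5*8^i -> [5, 40, 320, 2560, 20480]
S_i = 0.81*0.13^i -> [0.81, 0.11, 0.01, 0.0, 0.0]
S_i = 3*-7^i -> [3, -21, 147, -1029, 7203]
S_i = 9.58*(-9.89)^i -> [9.58, -94.75, 937.04, -9267.32, 91653.84]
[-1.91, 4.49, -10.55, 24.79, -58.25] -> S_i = -1.91*(-2.35)^i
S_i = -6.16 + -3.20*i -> [-6.16, -9.36, -12.56, -15.76, -18.96]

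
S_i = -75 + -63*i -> [-75, -138, -201, -264, -327]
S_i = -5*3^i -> [-5, -15, -45, -135, -405]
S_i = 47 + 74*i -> [47, 121, 195, 269, 343]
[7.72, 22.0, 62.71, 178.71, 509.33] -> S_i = 7.72*2.85^i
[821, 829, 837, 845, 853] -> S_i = 821 + 8*i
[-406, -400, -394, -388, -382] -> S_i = -406 + 6*i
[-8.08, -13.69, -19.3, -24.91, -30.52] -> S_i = -8.08 + -5.61*i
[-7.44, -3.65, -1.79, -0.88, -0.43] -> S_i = -7.44*0.49^i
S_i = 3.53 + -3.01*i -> [3.53, 0.52, -2.49, -5.5, -8.51]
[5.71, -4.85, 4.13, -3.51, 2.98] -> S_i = 5.71*(-0.85)^i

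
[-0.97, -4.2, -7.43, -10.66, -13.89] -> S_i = -0.97 + -3.23*i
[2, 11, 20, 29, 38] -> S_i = 2 + 9*i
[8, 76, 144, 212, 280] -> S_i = 8 + 68*i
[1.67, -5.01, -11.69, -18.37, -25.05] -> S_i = 1.67 + -6.68*i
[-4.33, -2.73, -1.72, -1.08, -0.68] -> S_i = -4.33*0.63^i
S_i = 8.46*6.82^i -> [8.46, 57.7, 393.49, 2683.64, 18302.39]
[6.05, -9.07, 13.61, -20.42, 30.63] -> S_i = 6.05*(-1.50)^i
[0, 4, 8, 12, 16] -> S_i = 0 + 4*i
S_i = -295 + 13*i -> [-295, -282, -269, -256, -243]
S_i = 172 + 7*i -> [172, 179, 186, 193, 200]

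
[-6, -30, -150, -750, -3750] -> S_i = -6*5^i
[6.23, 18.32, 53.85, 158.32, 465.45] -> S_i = 6.23*2.94^i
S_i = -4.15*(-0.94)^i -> [-4.15, 3.9, -3.67, 3.45, -3.24]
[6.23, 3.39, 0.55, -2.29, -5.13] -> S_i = 6.23 + -2.84*i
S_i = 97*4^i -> [97, 388, 1552, 6208, 24832]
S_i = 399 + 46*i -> [399, 445, 491, 537, 583]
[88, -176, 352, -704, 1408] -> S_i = 88*-2^i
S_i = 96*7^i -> [96, 672, 4704, 32928, 230496]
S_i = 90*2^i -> [90, 180, 360, 720, 1440]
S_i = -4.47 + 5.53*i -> [-4.47, 1.06, 6.59, 12.12, 17.65]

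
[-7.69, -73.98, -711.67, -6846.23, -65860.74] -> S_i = -7.69*9.62^i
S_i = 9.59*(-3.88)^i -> [9.59, -37.21, 144.37, -560.16, 2173.43]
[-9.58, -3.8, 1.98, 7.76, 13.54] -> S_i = -9.58 + 5.78*i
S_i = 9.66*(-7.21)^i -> [9.66, -69.65, 502.17, -3620.62, 26104.67]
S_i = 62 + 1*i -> [62, 63, 64, 65, 66]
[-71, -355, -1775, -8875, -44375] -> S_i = -71*5^i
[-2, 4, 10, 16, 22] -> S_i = -2 + 6*i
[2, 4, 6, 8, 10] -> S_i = 2 + 2*i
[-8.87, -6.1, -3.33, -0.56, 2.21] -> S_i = -8.87 + 2.77*i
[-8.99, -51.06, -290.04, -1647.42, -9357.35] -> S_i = -8.99*5.68^i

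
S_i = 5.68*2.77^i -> [5.68, 15.73, 43.58, 120.72, 334.4]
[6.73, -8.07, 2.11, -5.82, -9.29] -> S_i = Random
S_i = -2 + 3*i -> [-2, 1, 4, 7, 10]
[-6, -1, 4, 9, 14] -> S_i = -6 + 5*i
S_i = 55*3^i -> [55, 165, 495, 1485, 4455]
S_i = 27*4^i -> [27, 108, 432, 1728, 6912]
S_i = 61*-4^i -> [61, -244, 976, -3904, 15616]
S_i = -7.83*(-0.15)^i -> [-7.83, 1.17, -0.18, 0.03, -0.0]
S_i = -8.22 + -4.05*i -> [-8.22, -12.27, -16.32, -20.37, -24.42]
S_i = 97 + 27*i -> [97, 124, 151, 178, 205]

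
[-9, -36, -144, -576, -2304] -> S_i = -9*4^i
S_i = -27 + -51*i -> [-27, -78, -129, -180, -231]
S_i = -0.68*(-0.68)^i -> [-0.68, 0.46, -0.31, 0.21, -0.15]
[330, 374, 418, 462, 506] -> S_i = 330 + 44*i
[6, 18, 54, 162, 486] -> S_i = 6*3^i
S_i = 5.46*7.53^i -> [5.46, 41.11, 309.59, 2331.19, 17553.86]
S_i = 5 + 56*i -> [5, 61, 117, 173, 229]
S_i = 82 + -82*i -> [82, 0, -82, -164, -246]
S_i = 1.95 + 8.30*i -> [1.95, 10.25, 18.55, 26.85, 35.15]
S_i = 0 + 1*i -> [0, 1, 2, 3, 4]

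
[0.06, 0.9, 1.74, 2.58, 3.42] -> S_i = 0.06 + 0.84*i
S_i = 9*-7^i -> [9, -63, 441, -3087, 21609]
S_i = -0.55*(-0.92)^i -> [-0.55, 0.51, -0.47, 0.43, -0.39]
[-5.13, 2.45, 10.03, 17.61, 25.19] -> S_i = -5.13 + 7.58*i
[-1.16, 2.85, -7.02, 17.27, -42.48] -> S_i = -1.16*(-2.46)^i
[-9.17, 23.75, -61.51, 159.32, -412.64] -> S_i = -9.17*(-2.59)^i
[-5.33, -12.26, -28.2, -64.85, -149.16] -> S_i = -5.33*2.30^i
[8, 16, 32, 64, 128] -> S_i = 8*2^i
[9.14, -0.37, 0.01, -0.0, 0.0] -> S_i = 9.14*(-0.04)^i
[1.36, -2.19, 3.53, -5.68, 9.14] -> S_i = 1.36*(-1.61)^i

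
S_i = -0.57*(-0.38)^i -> [-0.57, 0.22, -0.08, 0.03, -0.01]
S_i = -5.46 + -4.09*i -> [-5.46, -9.55, -13.64, -17.73, -21.82]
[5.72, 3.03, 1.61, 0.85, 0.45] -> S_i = 5.72*0.53^i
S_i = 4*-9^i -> [4, -36, 324, -2916, 26244]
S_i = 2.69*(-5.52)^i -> [2.69, -14.85, 81.97, -452.45, 2497.52]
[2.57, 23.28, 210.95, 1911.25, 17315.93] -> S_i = 2.57*9.06^i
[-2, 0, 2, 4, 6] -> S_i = -2 + 2*i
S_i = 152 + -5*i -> [152, 147, 142, 137, 132]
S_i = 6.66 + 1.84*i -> [6.66, 8.5, 10.34, 12.18, 14.02]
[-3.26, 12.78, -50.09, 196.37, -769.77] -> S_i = -3.26*(-3.92)^i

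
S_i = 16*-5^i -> [16, -80, 400, -2000, 10000]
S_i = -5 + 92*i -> [-5, 87, 179, 271, 363]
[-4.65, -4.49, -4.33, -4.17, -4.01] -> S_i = -4.65 + 0.16*i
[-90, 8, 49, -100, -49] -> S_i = Random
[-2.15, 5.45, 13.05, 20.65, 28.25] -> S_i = -2.15 + 7.60*i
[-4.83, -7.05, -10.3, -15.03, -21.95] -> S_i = -4.83*1.46^i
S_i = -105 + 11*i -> [-105, -94, -83, -72, -61]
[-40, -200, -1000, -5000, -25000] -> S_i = -40*5^i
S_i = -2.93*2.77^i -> [-2.93, -8.12, -22.48, -62.27, -172.5]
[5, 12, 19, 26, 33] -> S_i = 5 + 7*i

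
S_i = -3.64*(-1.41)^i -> [-3.64, 5.13, -7.24, 10.2, -14.39]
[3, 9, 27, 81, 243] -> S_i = 3*3^i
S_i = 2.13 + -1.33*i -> [2.13, 0.8, -0.53, -1.86, -3.19]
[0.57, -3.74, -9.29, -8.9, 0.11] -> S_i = Random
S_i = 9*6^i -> [9, 54, 324, 1944, 11664]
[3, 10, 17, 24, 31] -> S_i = 3 + 7*i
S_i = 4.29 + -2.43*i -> [4.29, 1.86, -0.57, -3.0, -5.43]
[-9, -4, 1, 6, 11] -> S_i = -9 + 5*i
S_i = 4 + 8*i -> [4, 12, 20, 28, 36]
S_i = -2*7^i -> [-2, -14, -98, -686, -4802]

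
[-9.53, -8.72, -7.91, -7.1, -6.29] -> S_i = -9.53 + 0.81*i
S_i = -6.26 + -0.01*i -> [-6.26, -6.27, -6.28, -6.29, -6.3]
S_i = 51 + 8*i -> [51, 59, 67, 75, 83]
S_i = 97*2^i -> [97, 194, 388, 776, 1552]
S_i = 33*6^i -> [33, 198, 1188, 7128, 42768]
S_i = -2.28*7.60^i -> [-2.28, -17.33, -131.69, -1000.87, -7606.58]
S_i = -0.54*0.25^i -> [-0.54, -0.14, -0.03, -0.01, -0.0]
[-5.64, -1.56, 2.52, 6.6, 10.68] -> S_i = -5.64 + 4.08*i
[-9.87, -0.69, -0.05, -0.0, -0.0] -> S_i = -9.87*0.07^i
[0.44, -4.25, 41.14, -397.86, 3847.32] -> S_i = 0.44*(-9.67)^i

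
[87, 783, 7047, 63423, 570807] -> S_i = 87*9^i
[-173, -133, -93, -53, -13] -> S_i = -173 + 40*i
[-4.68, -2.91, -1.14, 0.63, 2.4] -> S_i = -4.68 + 1.77*i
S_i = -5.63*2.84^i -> [-5.63, -15.99, -45.41, -128.96, -366.25]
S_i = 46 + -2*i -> [46, 44, 42, 40, 38]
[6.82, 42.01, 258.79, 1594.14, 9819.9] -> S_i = 6.82*6.16^i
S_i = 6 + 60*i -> [6, 66, 126, 186, 246]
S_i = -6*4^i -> [-6, -24, -96, -384, -1536]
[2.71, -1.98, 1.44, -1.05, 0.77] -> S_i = 2.71*(-0.73)^i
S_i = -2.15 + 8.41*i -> [-2.15, 6.26, 14.67, 23.08, 31.49]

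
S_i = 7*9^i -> [7, 63, 567, 5103, 45927]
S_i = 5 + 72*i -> [5, 77, 149, 221, 293]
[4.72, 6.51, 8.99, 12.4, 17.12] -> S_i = 4.72*1.38^i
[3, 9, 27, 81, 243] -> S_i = 3*3^i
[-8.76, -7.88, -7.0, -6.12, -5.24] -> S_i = -8.76 + 0.88*i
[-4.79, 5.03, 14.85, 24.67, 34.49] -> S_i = -4.79 + 9.82*i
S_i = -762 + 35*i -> [-762, -727, -692, -657, -622]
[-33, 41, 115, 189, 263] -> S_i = -33 + 74*i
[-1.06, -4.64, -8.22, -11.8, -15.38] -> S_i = -1.06 + -3.58*i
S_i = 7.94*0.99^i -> [7.94, 7.86, 7.78, 7.7, 7.63]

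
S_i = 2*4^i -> [2, 8, 32, 128, 512]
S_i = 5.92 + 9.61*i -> [5.92, 15.53, 25.14, 34.75, 44.36]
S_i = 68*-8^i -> [68, -544, 4352, -34816, 278528]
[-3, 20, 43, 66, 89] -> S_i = -3 + 23*i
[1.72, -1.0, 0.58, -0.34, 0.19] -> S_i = 1.72*(-0.58)^i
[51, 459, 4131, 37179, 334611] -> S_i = 51*9^i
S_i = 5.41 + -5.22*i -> [5.41, 0.19, -5.03, -10.25, -15.47]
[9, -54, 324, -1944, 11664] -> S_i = 9*-6^i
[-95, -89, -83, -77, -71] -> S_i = -95 + 6*i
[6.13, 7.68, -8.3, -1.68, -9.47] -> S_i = Random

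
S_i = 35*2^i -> [35, 70, 140, 280, 560]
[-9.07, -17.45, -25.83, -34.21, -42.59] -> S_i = -9.07 + -8.38*i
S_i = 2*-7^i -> [2, -14, 98, -686, 4802]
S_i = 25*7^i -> [25, 175, 1225, 8575, 60025]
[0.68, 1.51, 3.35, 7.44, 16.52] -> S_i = 0.68*2.22^i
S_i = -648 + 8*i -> [-648, -640, -632, -624, -616]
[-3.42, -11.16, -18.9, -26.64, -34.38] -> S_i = -3.42 + -7.74*i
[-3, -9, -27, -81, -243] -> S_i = -3*3^i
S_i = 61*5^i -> [61, 305, 1525, 7625, 38125]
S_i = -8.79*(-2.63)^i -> [-8.79, 23.12, -60.8, 159.9, -420.54]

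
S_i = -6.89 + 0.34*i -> [-6.89, -6.55, -6.21, -5.87, -5.53]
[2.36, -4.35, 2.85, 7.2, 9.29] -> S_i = Random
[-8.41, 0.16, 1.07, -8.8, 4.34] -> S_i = Random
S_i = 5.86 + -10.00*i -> [5.86, -4.14, -14.14, -24.14, -34.14]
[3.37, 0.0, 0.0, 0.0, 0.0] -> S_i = 3.37*0.00^i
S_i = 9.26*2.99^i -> [9.26, 27.69, 82.79, 247.53, 740.11]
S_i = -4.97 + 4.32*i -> [-4.97, -0.65, 3.67, 7.99, 12.31]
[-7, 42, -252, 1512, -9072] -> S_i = -7*-6^i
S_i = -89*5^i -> [-89, -445, -2225, -11125, -55625]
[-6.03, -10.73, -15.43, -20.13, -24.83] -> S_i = -6.03 + -4.70*i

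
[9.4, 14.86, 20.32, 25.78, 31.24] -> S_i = 9.40 + 5.46*i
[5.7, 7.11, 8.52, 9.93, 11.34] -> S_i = 5.70 + 1.41*i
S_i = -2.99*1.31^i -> [-2.99, -3.92, -5.13, -6.72, -8.81]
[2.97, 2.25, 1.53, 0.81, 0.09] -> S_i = 2.97 + -0.72*i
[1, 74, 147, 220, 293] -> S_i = 1 + 73*i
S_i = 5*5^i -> [5, 25, 125, 625, 3125]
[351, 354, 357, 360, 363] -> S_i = 351 + 3*i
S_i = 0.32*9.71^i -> [0.32, 3.11, 30.17, 292.96, 2844.64]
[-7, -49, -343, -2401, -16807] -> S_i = -7*7^i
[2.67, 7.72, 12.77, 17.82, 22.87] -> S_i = 2.67 + 5.05*i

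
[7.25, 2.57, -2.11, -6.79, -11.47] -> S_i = 7.25 + -4.68*i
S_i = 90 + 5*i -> [90, 95, 100, 105, 110]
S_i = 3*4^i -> [3, 12, 48, 192, 768]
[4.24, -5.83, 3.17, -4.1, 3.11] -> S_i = Random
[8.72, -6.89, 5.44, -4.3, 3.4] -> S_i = 8.72*(-0.79)^i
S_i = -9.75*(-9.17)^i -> [-9.75, 89.41, -819.87, 7518.18, -68941.7]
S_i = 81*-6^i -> [81, -486, 2916, -17496, 104976]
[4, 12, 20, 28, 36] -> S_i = 4 + 8*i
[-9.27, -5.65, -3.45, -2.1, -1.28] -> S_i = -9.27*0.61^i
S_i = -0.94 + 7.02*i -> [-0.94, 6.08, 13.1, 20.12, 27.14]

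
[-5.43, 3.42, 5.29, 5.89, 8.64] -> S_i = Random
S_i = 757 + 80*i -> [757, 837, 917, 997, 1077]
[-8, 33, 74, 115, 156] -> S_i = -8 + 41*i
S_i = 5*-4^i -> [5, -20, 80, -320, 1280]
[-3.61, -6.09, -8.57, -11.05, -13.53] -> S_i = -3.61 + -2.48*i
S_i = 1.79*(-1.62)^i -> [1.79, -2.9, 4.7, -7.61, 12.33]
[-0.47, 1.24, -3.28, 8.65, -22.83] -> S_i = -0.47*(-2.64)^i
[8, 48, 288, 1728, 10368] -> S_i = 8*6^i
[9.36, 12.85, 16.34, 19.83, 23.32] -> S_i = 9.36 + 3.49*i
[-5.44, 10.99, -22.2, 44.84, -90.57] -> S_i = -5.44*(-2.02)^i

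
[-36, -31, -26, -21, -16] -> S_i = -36 + 5*i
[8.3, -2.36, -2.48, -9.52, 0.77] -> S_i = Random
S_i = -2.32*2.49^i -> [-2.32, -5.78, -14.38, -35.82, -89.18]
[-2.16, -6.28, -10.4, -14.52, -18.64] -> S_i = -2.16 + -4.12*i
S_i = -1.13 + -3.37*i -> [-1.13, -4.5, -7.87, -11.24, -14.61]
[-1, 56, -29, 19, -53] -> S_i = Random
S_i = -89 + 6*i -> [-89, -83, -77, -71, -65]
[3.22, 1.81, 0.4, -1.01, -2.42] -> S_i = 3.22 + -1.41*i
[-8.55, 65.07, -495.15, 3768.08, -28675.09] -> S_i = -8.55*(-7.61)^i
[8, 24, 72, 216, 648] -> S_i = 8*3^i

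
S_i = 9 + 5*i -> [9, 14, 19, 24, 29]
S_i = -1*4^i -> [-1, -4, -16, -64, -256]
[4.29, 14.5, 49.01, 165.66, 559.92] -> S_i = 4.29*3.38^i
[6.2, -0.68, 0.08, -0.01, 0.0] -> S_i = 6.20*(-0.11)^i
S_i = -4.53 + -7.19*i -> [-4.53, -11.72, -18.91, -26.1, -33.29]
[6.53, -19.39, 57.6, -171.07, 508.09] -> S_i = 6.53*(-2.97)^i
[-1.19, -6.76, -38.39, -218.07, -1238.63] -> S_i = -1.19*5.68^i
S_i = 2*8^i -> [2, 16, 128, 1024, 8192]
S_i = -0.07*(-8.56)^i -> [-0.07, 0.6, -5.13, 43.91, -375.83]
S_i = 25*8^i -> [25, 200, 1600, 12800, 102400]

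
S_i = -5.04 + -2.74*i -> [-5.04, -7.78, -10.52, -13.26, -16.0]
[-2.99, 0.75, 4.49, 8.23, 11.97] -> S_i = -2.99 + 3.74*i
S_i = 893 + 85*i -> [893, 978, 1063, 1148, 1233]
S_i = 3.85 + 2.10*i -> [3.85, 5.95, 8.05, 10.15, 12.25]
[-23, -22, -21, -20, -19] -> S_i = -23 + 1*i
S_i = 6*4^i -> [6, 24, 96, 384, 1536]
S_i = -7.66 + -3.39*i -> [-7.66, -11.05, -14.44, -17.83, -21.22]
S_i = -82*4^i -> [-82, -328, -1312, -5248, -20992]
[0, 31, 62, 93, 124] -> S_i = 0 + 31*i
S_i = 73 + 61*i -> [73, 134, 195, 256, 317]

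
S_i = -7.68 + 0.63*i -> [-7.68, -7.05, -6.42, -5.79, -5.16]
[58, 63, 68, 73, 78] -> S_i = 58 + 5*i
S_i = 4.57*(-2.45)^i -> [4.57, -11.2, 27.43, -67.21, 164.66]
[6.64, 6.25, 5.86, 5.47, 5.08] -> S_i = 6.64 + -0.39*i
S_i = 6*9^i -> [6, 54, 486, 4374, 39366]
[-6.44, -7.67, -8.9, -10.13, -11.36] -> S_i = -6.44 + -1.23*i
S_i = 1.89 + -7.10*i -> [1.89, -5.21, -12.31, -19.41, -26.51]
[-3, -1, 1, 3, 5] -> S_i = -3 + 2*i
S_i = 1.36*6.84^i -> [1.36, 9.3, 63.63, 435.22, 2976.89]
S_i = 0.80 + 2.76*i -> [0.8, 3.56, 6.32, 9.08, 11.84]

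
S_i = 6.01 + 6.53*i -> [6.01, 12.54, 19.07, 25.6, 32.13]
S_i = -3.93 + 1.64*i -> [-3.93, -2.29, -0.65, 0.99, 2.63]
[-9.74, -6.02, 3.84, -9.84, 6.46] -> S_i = Random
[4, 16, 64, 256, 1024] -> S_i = 4*4^i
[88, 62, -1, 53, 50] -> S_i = Random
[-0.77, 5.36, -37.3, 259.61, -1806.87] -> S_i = -0.77*(-6.96)^i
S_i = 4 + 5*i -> [4, 9, 14, 19, 24]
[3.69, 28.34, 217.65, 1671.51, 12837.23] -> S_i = 3.69*7.68^i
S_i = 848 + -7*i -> [848, 841, 834, 827, 820]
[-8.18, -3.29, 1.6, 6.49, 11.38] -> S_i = -8.18 + 4.89*i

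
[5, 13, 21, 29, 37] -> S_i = 5 + 8*i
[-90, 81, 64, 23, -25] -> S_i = Random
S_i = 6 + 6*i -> [6, 12, 18, 24, 30]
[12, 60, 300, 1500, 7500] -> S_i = 12*5^i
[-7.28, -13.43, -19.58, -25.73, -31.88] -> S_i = -7.28 + -6.15*i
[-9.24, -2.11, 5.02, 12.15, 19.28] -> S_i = -9.24 + 7.13*i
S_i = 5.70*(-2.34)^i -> [5.7, -13.34, 31.21, -73.03, 170.9]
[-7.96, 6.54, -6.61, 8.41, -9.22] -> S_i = Random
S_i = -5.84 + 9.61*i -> [-5.84, 3.77, 13.38, 22.99, 32.6]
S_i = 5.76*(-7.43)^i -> [5.76, -42.8, 317.98, -2362.59, 17554.07]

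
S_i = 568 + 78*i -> [568, 646, 724, 802, 880]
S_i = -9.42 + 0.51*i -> [-9.42, -8.91, -8.4, -7.89, -7.38]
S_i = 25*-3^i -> [25, -75, 225, -675, 2025]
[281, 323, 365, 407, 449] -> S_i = 281 + 42*i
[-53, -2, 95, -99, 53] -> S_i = Random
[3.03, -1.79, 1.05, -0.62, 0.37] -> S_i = 3.03*(-0.59)^i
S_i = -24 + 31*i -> [-24, 7, 38, 69, 100]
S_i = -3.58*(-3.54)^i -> [-3.58, 12.67, -44.86, 158.82, -562.21]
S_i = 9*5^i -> [9, 45, 225, 1125, 5625]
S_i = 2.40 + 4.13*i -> [2.4, 6.53, 10.66, 14.79, 18.92]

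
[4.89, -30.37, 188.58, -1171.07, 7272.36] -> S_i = 4.89*(-6.21)^i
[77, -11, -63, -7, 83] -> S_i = Random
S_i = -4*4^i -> [-4, -16, -64, -256, -1024]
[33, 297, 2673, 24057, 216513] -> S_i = 33*9^i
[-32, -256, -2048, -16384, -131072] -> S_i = -32*8^i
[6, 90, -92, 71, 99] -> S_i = Random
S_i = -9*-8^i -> [-9, 72, -576, 4608, -36864]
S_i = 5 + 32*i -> [5, 37, 69, 101, 133]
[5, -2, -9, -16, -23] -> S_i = 5 + -7*i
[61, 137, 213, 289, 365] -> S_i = 61 + 76*i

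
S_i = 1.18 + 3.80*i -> [1.18, 4.98, 8.78, 12.58, 16.38]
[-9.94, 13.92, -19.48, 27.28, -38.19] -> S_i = -9.94*(-1.40)^i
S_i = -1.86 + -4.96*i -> [-1.86, -6.82, -11.78, -16.74, -21.7]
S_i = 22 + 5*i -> [22, 27, 32, 37, 42]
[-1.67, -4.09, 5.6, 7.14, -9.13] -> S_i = Random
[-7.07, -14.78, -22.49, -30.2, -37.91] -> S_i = -7.07 + -7.71*i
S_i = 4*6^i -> [4, 24, 144, 864, 5184]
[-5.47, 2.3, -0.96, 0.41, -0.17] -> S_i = -5.47*(-0.42)^i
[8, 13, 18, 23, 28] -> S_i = 8 + 5*i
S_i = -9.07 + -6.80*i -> [-9.07, -15.87, -22.67, -29.47, -36.27]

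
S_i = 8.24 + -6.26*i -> [8.24, 1.98, -4.28, -10.54, -16.8]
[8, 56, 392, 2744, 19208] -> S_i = 8*7^i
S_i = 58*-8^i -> [58, -464, 3712, -29696, 237568]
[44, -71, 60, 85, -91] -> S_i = Random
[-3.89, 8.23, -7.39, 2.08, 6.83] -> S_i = Random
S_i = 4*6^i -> [4, 24, 144, 864, 5184]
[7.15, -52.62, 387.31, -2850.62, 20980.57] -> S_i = 7.15*(-7.36)^i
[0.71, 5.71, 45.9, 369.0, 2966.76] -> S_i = 0.71*8.04^i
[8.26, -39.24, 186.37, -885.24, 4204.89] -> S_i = 8.26*(-4.75)^i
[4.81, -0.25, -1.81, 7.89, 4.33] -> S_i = Random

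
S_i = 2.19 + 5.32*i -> [2.19, 7.51, 12.83, 18.15, 23.47]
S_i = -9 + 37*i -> [-9, 28, 65, 102, 139]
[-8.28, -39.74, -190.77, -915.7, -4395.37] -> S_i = -8.28*4.80^i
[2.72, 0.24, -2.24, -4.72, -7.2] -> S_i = 2.72 + -2.48*i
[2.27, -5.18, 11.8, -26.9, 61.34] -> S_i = 2.27*(-2.28)^i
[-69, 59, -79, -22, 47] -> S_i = Random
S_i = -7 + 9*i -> [-7, 2, 11, 20, 29]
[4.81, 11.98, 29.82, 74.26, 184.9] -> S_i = 4.81*2.49^i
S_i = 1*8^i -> [1, 8, 64, 512, 4096]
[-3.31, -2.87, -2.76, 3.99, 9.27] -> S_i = Random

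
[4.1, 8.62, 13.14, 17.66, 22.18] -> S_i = 4.10 + 4.52*i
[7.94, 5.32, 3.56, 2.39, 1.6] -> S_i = 7.94*0.67^i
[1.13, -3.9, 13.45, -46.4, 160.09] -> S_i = 1.13*(-3.45)^i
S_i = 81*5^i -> [81, 405, 2025, 10125, 50625]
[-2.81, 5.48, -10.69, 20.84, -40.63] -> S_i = -2.81*(-1.95)^i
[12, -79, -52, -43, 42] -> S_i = Random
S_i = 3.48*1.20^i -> [3.48, 4.18, 5.01, 6.01, 7.22]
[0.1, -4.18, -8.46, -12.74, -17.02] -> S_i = 0.10 + -4.28*i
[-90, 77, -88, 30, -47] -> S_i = Random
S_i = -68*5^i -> [-68, -340, -1700, -8500, -42500]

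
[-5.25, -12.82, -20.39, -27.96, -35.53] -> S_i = -5.25 + -7.57*i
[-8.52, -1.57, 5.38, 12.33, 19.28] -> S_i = -8.52 + 6.95*i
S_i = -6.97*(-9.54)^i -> [-6.97, 66.49, -634.35, 6051.71, -57733.29]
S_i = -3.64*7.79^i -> [-3.64, -28.36, -220.89, -1720.73, -13404.52]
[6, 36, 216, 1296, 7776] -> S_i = 6*6^i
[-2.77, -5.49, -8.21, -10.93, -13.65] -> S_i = -2.77 + -2.72*i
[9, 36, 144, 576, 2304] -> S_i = 9*4^i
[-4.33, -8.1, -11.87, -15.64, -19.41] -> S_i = -4.33 + -3.77*i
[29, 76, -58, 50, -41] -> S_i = Random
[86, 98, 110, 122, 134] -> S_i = 86 + 12*i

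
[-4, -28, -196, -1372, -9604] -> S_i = -4*7^i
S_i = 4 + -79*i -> [4, -75, -154, -233, -312]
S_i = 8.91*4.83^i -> [8.91, 43.04, 207.86, 1003.97, 4849.16]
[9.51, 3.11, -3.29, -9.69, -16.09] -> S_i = 9.51 + -6.40*i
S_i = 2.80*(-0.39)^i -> [2.8, -1.09, 0.43, -0.17, 0.06]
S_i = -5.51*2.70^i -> [-5.51, -14.88, -40.17, -108.45, -292.82]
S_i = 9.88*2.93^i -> [9.88, 28.95, 84.82, 248.52, 728.16]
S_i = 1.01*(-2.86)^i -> [1.01, -2.89, 8.26, -23.63, 67.57]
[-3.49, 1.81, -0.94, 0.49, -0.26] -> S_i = -3.49*(-0.52)^i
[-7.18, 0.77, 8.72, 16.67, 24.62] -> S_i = -7.18 + 7.95*i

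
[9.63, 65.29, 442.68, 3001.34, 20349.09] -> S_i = 9.63*6.78^i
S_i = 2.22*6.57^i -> [2.22, 14.59, 95.83, 629.58, 4136.32]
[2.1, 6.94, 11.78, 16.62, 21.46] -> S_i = 2.10 + 4.84*i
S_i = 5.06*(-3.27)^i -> [5.06, -16.55, 54.11, -176.93, 578.55]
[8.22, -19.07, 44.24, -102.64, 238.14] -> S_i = 8.22*(-2.32)^i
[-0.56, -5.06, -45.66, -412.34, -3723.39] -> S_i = -0.56*9.03^i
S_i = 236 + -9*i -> [236, 227, 218, 209, 200]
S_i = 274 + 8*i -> [274, 282, 290, 298, 306]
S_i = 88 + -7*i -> [88, 81, 74, 67, 60]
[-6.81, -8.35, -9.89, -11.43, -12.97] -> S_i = -6.81 + -1.54*i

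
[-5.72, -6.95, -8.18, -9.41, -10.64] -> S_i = -5.72 + -1.23*i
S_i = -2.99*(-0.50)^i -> [-2.99, 1.5, -0.75, 0.37, -0.19]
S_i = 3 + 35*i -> [3, 38, 73, 108, 143]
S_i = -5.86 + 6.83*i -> [-5.86, 0.97, 7.8, 14.63, 21.46]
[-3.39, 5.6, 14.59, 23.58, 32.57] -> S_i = -3.39 + 8.99*i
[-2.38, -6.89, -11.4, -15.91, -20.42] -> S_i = -2.38 + -4.51*i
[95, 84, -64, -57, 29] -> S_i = Random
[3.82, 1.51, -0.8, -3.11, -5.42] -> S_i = 3.82 + -2.31*i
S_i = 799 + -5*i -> [799, 794, 789, 784, 779]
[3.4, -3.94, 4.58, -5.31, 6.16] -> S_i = 3.40*(-1.16)^i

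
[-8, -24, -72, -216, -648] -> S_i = -8*3^i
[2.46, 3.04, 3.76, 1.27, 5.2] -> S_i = Random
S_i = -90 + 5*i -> [-90, -85, -80, -75, -70]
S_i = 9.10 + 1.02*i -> [9.1, 10.12, 11.14, 12.16, 13.18]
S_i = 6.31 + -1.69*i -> [6.31, 4.62, 2.93, 1.24, -0.45]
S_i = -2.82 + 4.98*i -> [-2.82, 2.16, 7.14, 12.12, 17.1]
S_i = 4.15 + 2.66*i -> [4.15, 6.81, 9.47, 12.13, 14.79]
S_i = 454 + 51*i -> [454, 505, 556, 607, 658]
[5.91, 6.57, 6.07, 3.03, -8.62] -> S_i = Random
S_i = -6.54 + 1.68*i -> [-6.54, -4.86, -3.18, -1.5, 0.18]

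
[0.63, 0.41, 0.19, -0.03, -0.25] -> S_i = 0.63 + -0.22*i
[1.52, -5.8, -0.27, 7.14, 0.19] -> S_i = Random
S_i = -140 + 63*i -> [-140, -77, -14, 49, 112]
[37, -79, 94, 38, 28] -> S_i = Random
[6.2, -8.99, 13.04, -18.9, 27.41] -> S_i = 6.20*(-1.45)^i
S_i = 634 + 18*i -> [634, 652, 670, 688, 706]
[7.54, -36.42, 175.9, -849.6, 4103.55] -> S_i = 7.54*(-4.83)^i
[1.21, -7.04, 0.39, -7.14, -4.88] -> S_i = Random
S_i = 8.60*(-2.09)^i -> [8.6, -17.97, 37.57, -78.51, 164.09]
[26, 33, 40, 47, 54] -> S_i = 26 + 7*i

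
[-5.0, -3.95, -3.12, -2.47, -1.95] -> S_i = -5.00*0.79^i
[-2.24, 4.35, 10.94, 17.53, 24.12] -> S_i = -2.24 + 6.59*i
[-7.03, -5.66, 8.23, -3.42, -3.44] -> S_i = Random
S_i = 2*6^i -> [2, 12, 72, 432, 2592]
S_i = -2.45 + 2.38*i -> [-2.45, -0.07, 2.31, 4.69, 7.07]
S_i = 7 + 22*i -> [7, 29, 51, 73, 95]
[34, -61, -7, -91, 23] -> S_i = Random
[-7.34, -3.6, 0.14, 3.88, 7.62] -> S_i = -7.34 + 3.74*i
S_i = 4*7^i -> [4, 28, 196, 1372, 9604]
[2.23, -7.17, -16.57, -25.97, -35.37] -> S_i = 2.23 + -9.40*i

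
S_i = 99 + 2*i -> [99, 101, 103, 105, 107]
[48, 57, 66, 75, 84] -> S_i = 48 + 9*i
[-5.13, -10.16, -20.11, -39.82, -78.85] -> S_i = -5.13*1.98^i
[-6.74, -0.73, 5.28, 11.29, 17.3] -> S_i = -6.74 + 6.01*i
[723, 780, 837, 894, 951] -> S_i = 723 + 57*i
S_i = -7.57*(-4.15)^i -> [-7.57, 31.42, -130.37, 541.05, -2245.37]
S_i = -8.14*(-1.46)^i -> [-8.14, 11.88, -17.35, 25.33, -36.99]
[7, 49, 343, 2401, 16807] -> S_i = 7*7^i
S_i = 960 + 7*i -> [960, 967, 974, 981, 988]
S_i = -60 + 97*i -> [-60, 37, 134, 231, 328]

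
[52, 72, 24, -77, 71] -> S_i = Random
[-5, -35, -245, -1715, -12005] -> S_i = -5*7^i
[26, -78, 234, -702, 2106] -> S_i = 26*-3^i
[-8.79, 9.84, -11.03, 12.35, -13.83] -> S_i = -8.79*(-1.12)^i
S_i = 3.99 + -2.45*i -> [3.99, 1.54, -0.91, -3.36, -5.81]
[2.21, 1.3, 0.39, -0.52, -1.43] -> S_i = 2.21 + -0.91*i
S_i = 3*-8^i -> [3, -24, 192, -1536, 12288]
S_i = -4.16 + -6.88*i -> [-4.16, -11.04, -17.92, -24.8, -31.68]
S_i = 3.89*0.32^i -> [3.89, 1.24, 0.4, 0.13, 0.04]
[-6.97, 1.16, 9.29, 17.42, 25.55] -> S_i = -6.97 + 8.13*i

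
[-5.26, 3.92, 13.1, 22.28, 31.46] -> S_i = -5.26 + 9.18*i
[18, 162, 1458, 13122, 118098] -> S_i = 18*9^i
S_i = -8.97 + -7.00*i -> [-8.97, -15.97, -22.97, -29.97, -36.97]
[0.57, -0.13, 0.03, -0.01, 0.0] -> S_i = 0.57*(-0.23)^i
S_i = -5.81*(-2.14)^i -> [-5.81, 12.43, -26.61, 56.94, -121.85]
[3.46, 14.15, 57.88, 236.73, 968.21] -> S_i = 3.46*4.09^i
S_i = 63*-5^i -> [63, -315, 1575, -7875, 39375]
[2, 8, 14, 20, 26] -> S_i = 2 + 6*i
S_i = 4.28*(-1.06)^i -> [4.28, -4.54, 4.81, -5.1, 5.4]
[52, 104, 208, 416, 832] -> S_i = 52*2^i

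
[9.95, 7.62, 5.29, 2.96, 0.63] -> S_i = 9.95 + -2.33*i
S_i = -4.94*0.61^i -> [-4.94, -3.01, -1.84, -1.12, -0.68]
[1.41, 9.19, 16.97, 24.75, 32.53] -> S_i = 1.41 + 7.78*i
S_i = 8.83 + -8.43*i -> [8.83, 0.4, -8.03, -16.46, -24.89]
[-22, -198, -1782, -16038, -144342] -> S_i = -22*9^i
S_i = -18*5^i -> [-18, -90, -450, -2250, -11250]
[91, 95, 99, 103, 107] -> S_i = 91 + 4*i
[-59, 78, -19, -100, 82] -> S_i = Random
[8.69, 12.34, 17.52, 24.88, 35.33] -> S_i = 8.69*1.42^i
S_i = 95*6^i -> [95, 570, 3420, 20520, 123120]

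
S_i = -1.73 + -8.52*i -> [-1.73, -10.25, -18.77, -27.29, -35.81]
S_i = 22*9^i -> [22, 198, 1782, 16038, 144342]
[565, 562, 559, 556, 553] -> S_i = 565 + -3*i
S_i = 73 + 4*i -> [73, 77, 81, 85, 89]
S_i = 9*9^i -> [9, 81, 729, 6561, 59049]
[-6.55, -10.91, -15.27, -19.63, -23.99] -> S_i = -6.55 + -4.36*i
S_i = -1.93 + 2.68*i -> [-1.93, 0.75, 3.43, 6.11, 8.79]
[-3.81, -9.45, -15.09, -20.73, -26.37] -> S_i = -3.81 + -5.64*i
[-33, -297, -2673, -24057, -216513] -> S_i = -33*9^i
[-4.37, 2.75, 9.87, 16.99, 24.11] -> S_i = -4.37 + 7.12*i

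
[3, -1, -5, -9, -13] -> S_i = 3 + -4*i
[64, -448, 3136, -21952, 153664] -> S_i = 64*-7^i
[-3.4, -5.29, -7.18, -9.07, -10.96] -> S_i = -3.40 + -1.89*i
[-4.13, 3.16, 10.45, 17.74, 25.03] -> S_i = -4.13 + 7.29*i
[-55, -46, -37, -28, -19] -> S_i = -55 + 9*i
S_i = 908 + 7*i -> [908, 915, 922, 929, 936]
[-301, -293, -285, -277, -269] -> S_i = -301 + 8*i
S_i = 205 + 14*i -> [205, 219, 233, 247, 261]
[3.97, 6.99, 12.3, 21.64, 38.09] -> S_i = 3.97*1.76^i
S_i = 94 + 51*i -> [94, 145, 196, 247, 298]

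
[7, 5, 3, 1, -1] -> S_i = 7 + -2*i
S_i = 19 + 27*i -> [19, 46, 73, 100, 127]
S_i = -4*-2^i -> [-4, 8, -16, 32, -64]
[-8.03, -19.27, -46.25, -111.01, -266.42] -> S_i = -8.03*2.40^i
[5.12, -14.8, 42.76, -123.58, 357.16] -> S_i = 5.12*(-2.89)^i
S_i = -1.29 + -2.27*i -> [-1.29, -3.56, -5.83, -8.1, -10.37]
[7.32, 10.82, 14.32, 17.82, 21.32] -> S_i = 7.32 + 3.50*i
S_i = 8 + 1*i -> [8, 9, 10, 11, 12]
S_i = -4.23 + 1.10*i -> [-4.23, -3.13, -2.03, -0.93, 0.17]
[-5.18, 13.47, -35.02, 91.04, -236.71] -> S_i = -5.18*(-2.60)^i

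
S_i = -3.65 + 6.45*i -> [-3.65, 2.8, 9.25, 15.7, 22.15]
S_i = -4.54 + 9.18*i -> [-4.54, 4.64, 13.82, 23.0, 32.18]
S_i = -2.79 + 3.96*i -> [-2.79, 1.17, 5.13, 9.09, 13.05]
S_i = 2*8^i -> [2, 16, 128, 1024, 8192]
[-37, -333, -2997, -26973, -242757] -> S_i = -37*9^i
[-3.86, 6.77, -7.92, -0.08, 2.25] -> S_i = Random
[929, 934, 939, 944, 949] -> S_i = 929 + 5*i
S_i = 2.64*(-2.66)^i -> [2.64, -7.02, 18.68, -49.69, 132.17]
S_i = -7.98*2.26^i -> [-7.98, -18.03, -40.76, -92.11, -208.18]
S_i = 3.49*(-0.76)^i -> [3.49, -2.65, 2.02, -1.53, 1.16]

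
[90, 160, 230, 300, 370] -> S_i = 90 + 70*i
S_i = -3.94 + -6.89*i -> [-3.94, -10.83, -17.72, -24.61, -31.5]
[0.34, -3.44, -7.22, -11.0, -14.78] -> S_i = 0.34 + -3.78*i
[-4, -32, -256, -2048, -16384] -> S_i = -4*8^i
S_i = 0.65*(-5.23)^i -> [0.65, -3.4, 17.78, -92.99, 486.32]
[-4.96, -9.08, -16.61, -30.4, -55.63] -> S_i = -4.96*1.83^i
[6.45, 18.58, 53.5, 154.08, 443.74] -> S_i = 6.45*2.88^i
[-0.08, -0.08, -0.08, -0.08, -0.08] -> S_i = -0.08*0.99^i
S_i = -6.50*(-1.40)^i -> [-6.5, 9.1, -12.74, 17.84, -24.97]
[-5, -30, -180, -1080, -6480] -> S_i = -5*6^i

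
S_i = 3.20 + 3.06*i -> [3.2, 6.26, 9.32, 12.38, 15.44]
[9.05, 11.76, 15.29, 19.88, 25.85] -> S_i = 9.05*1.30^i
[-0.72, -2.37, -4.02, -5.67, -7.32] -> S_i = -0.72 + -1.65*i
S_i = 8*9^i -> [8, 72, 648, 5832, 52488]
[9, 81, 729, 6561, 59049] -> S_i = 9*9^i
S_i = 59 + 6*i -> [59, 65, 71, 77, 83]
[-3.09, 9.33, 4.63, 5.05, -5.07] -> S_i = Random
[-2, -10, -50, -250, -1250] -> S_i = -2*5^i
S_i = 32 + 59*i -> [32, 91, 150, 209, 268]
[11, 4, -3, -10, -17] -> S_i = 11 + -7*i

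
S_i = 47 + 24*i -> [47, 71, 95, 119, 143]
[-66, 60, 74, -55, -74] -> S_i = Random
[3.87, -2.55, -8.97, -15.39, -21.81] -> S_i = 3.87 + -6.42*i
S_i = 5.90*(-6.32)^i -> [5.9, -37.29, 235.66, -1489.37, 9412.83]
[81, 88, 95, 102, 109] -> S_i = 81 + 7*i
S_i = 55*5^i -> [55, 275, 1375, 6875, 34375]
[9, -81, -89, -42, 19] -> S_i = Random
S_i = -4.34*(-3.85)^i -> [-4.34, 16.71, -64.33, 247.67, -953.53]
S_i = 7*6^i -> [7, 42, 252, 1512, 9072]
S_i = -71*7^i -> [-71, -497, -3479, -24353, -170471]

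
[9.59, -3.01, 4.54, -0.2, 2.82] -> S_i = Random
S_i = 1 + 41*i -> [1, 42, 83, 124, 165]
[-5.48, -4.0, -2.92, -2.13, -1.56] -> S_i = -5.48*0.73^i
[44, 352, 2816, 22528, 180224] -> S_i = 44*8^i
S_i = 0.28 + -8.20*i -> [0.28, -7.92, -16.12, -24.32, -32.52]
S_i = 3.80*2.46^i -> [3.8, 9.35, 23.0, 56.57, 139.16]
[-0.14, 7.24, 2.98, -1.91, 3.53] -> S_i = Random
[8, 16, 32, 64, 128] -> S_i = 8*2^i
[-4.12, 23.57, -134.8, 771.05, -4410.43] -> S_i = -4.12*(-5.72)^i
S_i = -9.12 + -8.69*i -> [-9.12, -17.81, -26.5, -35.19, -43.88]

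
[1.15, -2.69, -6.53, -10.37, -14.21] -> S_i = 1.15 + -3.84*i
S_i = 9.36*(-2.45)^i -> [9.36, -22.93, 56.18, -137.65, 337.24]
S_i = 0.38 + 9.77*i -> [0.38, 10.15, 19.92, 29.69, 39.46]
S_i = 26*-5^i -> [26, -130, 650, -3250, 16250]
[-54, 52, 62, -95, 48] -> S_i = Random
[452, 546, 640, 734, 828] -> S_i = 452 + 94*i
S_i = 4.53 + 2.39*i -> [4.53, 6.92, 9.31, 11.7, 14.09]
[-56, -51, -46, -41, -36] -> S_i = -56 + 5*i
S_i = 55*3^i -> [55, 165, 495, 1485, 4455]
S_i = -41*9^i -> [-41, -369, -3321, -29889, -269001]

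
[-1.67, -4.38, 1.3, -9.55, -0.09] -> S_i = Random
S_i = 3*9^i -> [3, 27, 243, 2187, 19683]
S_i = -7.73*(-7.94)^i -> [-7.73, 61.38, -487.33, 3869.38, -30722.85]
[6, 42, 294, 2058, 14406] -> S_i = 6*7^i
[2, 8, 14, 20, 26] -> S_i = 2 + 6*i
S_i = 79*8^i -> [79, 632, 5056, 40448, 323584]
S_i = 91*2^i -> [91, 182, 364, 728, 1456]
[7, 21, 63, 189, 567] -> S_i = 7*3^i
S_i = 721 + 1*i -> [721, 722, 723, 724, 725]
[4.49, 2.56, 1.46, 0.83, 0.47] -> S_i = 4.49*0.57^i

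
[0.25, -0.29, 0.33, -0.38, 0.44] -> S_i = 0.25*(-1.15)^i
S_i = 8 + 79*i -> [8, 87, 166, 245, 324]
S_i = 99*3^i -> [99, 297, 891, 2673, 8019]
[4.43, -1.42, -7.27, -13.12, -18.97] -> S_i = 4.43 + -5.85*i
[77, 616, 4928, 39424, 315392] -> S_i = 77*8^i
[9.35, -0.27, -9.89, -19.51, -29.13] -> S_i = 9.35 + -9.62*i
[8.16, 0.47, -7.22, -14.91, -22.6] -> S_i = 8.16 + -7.69*i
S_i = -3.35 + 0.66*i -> [-3.35, -2.69, -2.03, -1.37, -0.71]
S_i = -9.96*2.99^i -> [-9.96, -29.78, -89.04, -266.24, -796.06]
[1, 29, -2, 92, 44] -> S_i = Random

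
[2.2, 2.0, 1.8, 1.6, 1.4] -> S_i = 2.20 + -0.20*i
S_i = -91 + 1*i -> [-91, -90, -89, -88, -87]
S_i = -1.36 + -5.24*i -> [-1.36, -6.6, -11.84, -17.08, -22.32]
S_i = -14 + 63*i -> [-14, 49, 112, 175, 238]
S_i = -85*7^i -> [-85, -595, -4165, -29155, -204085]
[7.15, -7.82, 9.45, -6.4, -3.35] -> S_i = Random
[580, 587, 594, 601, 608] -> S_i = 580 + 7*i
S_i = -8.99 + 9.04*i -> [-8.99, 0.05, 9.09, 18.13, 27.17]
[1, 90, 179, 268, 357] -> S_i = 1 + 89*i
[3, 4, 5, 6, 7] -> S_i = 3 + 1*i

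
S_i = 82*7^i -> [82, 574, 4018, 28126, 196882]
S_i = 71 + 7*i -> [71, 78, 85, 92, 99]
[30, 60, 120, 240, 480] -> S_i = 30*2^i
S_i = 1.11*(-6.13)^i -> [1.11, -6.8, 41.71, -255.68, 1567.35]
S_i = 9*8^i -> [9, 72, 576, 4608, 36864]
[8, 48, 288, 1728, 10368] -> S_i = 8*6^i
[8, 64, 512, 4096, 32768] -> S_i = 8*8^i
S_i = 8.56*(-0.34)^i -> [8.56, -2.91, 0.99, -0.34, 0.11]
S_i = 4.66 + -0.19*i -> [4.66, 4.47, 4.28, 4.09, 3.9]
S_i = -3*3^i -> [-3, -9, -27, -81, -243]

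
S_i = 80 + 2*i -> [80, 82, 84, 86, 88]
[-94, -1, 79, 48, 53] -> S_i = Random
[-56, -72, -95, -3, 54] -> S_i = Random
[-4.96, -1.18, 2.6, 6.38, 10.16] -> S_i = -4.96 + 3.78*i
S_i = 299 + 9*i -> [299, 308, 317, 326, 335]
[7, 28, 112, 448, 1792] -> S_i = 7*4^i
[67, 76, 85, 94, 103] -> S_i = 67 + 9*i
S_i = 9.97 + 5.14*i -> [9.97, 15.11, 20.25, 25.39, 30.53]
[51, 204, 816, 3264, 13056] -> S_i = 51*4^i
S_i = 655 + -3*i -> [655, 652, 649, 646, 643]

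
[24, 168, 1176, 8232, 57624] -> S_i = 24*7^i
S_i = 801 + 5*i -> [801, 806, 811, 816, 821]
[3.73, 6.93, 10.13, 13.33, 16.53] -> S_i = 3.73 + 3.20*i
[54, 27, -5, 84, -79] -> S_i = Random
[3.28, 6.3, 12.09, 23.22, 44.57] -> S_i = 3.28*1.92^i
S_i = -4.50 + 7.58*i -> [-4.5, 3.08, 10.66, 18.24, 25.82]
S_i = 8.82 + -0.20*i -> [8.82, 8.62, 8.42, 8.22, 8.02]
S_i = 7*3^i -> [7, 21, 63, 189, 567]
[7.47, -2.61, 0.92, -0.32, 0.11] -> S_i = 7.47*(-0.35)^i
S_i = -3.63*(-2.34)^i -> [-3.63, 8.49, -19.88, 46.51, -108.84]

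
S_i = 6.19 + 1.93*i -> [6.19, 8.12, 10.05, 11.98, 13.91]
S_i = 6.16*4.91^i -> [6.16, 30.25, 148.51, 729.16, 3580.19]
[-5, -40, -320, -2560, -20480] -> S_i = -5*8^i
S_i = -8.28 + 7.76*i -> [-8.28, -0.52, 7.24, 15.0, 22.76]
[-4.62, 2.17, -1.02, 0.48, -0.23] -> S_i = -4.62*(-0.47)^i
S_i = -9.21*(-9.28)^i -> [-9.21, 85.47, -793.15, 7360.44, -68304.85]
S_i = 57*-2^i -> [57, -114, 228, -456, 912]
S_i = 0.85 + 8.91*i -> [0.85, 9.76, 18.67, 27.58, 36.49]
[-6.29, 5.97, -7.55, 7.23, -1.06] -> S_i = Random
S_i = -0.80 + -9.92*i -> [-0.8, -10.72, -20.64, -30.56, -40.48]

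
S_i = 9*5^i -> [9, 45, 225, 1125, 5625]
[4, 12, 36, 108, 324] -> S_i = 4*3^i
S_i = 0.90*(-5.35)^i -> [0.9, -4.81, 25.76, -137.82, 737.32]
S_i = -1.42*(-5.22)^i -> [-1.42, 7.41, -38.69, 201.98, -1054.31]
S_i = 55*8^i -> [55, 440, 3520, 28160, 225280]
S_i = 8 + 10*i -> [8, 18, 28, 38, 48]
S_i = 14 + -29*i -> [14, -15, -44, -73, -102]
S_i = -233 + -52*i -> [-233, -285, -337, -389, -441]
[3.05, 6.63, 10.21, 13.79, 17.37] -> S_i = 3.05 + 3.58*i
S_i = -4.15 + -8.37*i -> [-4.15, -12.52, -20.89, -29.26, -37.63]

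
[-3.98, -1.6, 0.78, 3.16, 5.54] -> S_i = -3.98 + 2.38*i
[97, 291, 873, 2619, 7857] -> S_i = 97*3^i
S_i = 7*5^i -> [7, 35, 175, 875, 4375]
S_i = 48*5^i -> [48, 240, 1200, 6000, 30000]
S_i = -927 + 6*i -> [-927, -921, -915, -909, -903]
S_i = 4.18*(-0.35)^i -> [4.18, -1.46, 0.51, -0.18, 0.06]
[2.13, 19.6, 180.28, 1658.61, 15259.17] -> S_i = 2.13*9.20^i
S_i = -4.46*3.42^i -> [-4.46, -15.25, -52.17, -178.41, -610.15]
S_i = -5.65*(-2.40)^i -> [-5.65, 13.56, -32.54, 78.11, -187.45]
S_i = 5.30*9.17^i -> [5.3, 48.6, 445.67, 4086.8, 37476.0]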